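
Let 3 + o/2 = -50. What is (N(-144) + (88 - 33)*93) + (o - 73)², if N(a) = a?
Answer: 37012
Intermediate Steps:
o = -106 (o = -6 + 2*(-50) = -6 - 100 = -106)
(N(-144) + (88 - 33)*93) + (o - 73)² = (-144 + (88 - 33)*93) + (-106 - 73)² = (-144 + 55*93) + (-179)² = (-144 + 5115) + 32041 = 4971 + 32041 = 37012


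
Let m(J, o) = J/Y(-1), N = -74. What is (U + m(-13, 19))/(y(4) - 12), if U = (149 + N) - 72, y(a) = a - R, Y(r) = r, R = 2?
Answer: -8/5 ≈ -1.6000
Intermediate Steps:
y(a) = -2 + a (y(a) = a - 1*2 = a - 2 = -2 + a)
U = 3 (U = (149 - 74) - 72 = 75 - 72 = 3)
m(J, o) = -J (m(J, o) = J/(-1) = J*(-1) = -J)
(U + m(-13, 19))/(y(4) - 12) = (3 - 1*(-13))/((-2 + 4) - 12) = (3 + 13)/(2 - 12) = 16/(-10) = 16*(-⅒) = -8/5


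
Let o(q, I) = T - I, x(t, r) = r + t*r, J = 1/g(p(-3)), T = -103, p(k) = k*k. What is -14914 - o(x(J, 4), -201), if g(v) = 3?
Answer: -15012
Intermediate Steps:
p(k) = k²
J = ⅓ (J = 1/3 = ⅓ ≈ 0.33333)
x(t, r) = r + r*t
o(q, I) = -103 - I
-14914 - o(x(J, 4), -201) = -14914 - (-103 - 1*(-201)) = -14914 - (-103 + 201) = -14914 - 1*98 = -14914 - 98 = -15012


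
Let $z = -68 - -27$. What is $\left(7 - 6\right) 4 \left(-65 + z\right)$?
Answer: $-424$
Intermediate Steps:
$z = -41$ ($z = -68 + 27 = -41$)
$\left(7 - 6\right) 4 \left(-65 + z\right) = \left(7 - 6\right) 4 \left(-65 - 41\right) = 1 \cdot 4 \left(-106\right) = 4 \left(-106\right) = -424$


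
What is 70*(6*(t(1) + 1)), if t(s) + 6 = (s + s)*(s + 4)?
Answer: 2100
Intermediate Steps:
t(s) = -6 + 2*s*(4 + s) (t(s) = -6 + (s + s)*(s + 4) = -6 + (2*s)*(4 + s) = -6 + 2*s*(4 + s))
70*(6*(t(1) + 1)) = 70*(6*((-6 + 2*1² + 8*1) + 1)) = 70*(6*((-6 + 2*1 + 8) + 1)) = 70*(6*((-6 + 2 + 8) + 1)) = 70*(6*(4 + 1)) = 70*(6*5) = 70*30 = 2100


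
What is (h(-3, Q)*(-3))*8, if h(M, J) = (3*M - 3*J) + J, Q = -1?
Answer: 168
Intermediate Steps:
h(M, J) = -2*J + 3*M (h(M, J) = (-3*J + 3*M) + J = -2*J + 3*M)
(h(-3, Q)*(-3))*8 = ((-2*(-1) + 3*(-3))*(-3))*8 = ((2 - 9)*(-3))*8 = -7*(-3)*8 = 21*8 = 168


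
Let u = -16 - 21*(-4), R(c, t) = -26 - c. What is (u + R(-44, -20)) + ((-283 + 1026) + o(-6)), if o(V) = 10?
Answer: 839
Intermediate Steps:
u = 68 (u = -16 + 84 = 68)
(u + R(-44, -20)) + ((-283 + 1026) + o(-6)) = (68 + (-26 - 1*(-44))) + ((-283 + 1026) + 10) = (68 + (-26 + 44)) + (743 + 10) = (68 + 18) + 753 = 86 + 753 = 839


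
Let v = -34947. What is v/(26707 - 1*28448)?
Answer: 34947/1741 ≈ 20.073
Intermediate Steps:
v/(26707 - 1*28448) = -34947/(26707 - 1*28448) = -34947/(26707 - 28448) = -34947/(-1741) = -34947*(-1/1741) = 34947/1741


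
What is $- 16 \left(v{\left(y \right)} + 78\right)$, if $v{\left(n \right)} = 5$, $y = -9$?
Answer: $-1328$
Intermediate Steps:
$- 16 \left(v{\left(y \right)} + 78\right) = - 16 \left(5 + 78\right) = \left(-16\right) 83 = -1328$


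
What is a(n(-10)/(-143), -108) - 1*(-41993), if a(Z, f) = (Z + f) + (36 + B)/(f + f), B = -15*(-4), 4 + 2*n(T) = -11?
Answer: 107810981/2574 ≈ 41885.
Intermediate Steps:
n(T) = -15/2 (n(T) = -2 + (½)*(-11) = -2 - 11/2 = -15/2)
B = 60
a(Z, f) = Z + f + 48/f (a(Z, f) = (Z + f) + (36 + 60)/(f + f) = (Z + f) + 96/((2*f)) = (Z + f) + 96*(1/(2*f)) = (Z + f) + 48/f = Z + f + 48/f)
a(n(-10)/(-143), -108) - 1*(-41993) = (-15/2/(-143) - 108 + 48/(-108)) - 1*(-41993) = (-15/2*(-1/143) - 108 + 48*(-1/108)) + 41993 = (15/286 - 108 - 4/9) + 41993 = -279001/2574 + 41993 = 107810981/2574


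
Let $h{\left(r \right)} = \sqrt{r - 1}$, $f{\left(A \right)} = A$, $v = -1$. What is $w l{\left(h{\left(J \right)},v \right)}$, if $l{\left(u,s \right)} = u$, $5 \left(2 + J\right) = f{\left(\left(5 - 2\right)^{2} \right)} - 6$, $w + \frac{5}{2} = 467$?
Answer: $\frac{929 i \sqrt{15}}{5} \approx 719.6 i$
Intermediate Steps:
$w = \frac{929}{2}$ ($w = - \frac{5}{2} + 467 = \frac{929}{2} \approx 464.5$)
$J = - \frac{7}{5}$ ($J = -2 + \frac{\left(5 - 2\right)^{2} - 6}{5} = -2 + \frac{3^{2} - 6}{5} = -2 + \frac{9 - 6}{5} = -2 + \frac{1}{5} \cdot 3 = -2 + \frac{3}{5} = - \frac{7}{5} \approx -1.4$)
$h{\left(r \right)} = \sqrt{-1 + r}$
$w l{\left(h{\left(J \right)},v \right)} = \frac{929 \sqrt{-1 - \frac{7}{5}}}{2} = \frac{929 \sqrt{- \frac{12}{5}}}{2} = \frac{929 \frac{2 i \sqrt{15}}{5}}{2} = \frac{929 i \sqrt{15}}{5}$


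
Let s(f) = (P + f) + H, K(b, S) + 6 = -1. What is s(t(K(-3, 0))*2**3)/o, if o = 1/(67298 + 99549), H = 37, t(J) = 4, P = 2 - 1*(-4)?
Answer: 12513525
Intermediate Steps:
K(b, S) = -7 (K(b, S) = -6 - 1 = -7)
P = 6 (P = 2 + 4 = 6)
o = 1/166847 ≈ 5.9935e-6
s(f) = 43 + f (s(f) = (6 + f) + 37 = 43 + f)
s(t(K(-3, 0))*2**3)/o = (43 + 4*2**3)/(1/166847) = (43 + 4*8)*166847 = (43 + 32)*166847 = 75*166847 = 12513525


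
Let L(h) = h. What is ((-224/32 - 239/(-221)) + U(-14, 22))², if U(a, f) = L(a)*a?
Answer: 1764672064/48841 ≈ 36131.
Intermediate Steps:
U(a, f) = a² (U(a, f) = a*a = a²)
((-224/32 - 239/(-221)) + U(-14, 22))² = ((-224/32 - 239/(-221)) + (-14)²)² = ((-224*1/32 - 239*(-1/221)) + 196)² = ((-7 + 239/221) + 196)² = (-1308/221 + 196)² = (42008/221)² = 1764672064/48841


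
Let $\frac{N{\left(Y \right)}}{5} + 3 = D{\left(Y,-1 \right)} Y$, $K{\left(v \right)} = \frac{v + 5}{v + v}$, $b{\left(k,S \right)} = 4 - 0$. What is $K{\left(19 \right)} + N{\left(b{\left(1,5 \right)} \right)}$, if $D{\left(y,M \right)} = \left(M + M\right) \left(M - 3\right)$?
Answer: $\frac{2767}{19} \approx 145.63$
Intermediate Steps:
$b{\left(k,S \right)} = 4$ ($b{\left(k,S \right)} = 4 + 0 = 4$)
$D{\left(y,M \right)} = 2 M \left(-3 + M\right)$
$K{\left(v \right)} = \frac{5 + v}{2 v}$
$N{\left(Y \right)} = -15 + 40 Y$ ($N{\left(Y \right)} = -15 + 5 \cdot 2 \left(-1\right) \left(-3 - 1\right) Y = -15 + 5 \cdot 2 \left(-1\right) \left(-4\right) Y = -15 + 5 \cdot 8 Y = -15 + 40 Y$)
$K{\left(19 \right)} + N{\left(b{\left(1,5 \right)} \right)} = \frac{5 + 19}{2 \cdot 19} + \left(-15 + 40 \cdot 4\right) = \frac{1}{2} \cdot \frac{1}{19} \cdot 24 + \left(-15 + 160\right) = \frac{12}{19} + 145 = \frac{2767}{19}$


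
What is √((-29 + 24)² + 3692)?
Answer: 3*√413 ≈ 60.967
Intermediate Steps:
√((-29 + 24)² + 3692) = √((-5)² + 3692) = √(25 + 3692) = √3717 = 3*√413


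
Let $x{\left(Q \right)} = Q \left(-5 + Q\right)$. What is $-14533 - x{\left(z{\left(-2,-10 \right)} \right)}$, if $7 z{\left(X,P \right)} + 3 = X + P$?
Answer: $- \frac{712867}{49} \approx -14548.0$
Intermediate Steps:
$z{\left(X,P \right)} = - \frac{3}{7} + \frac{P}{7} + \frac{X}{7}$ ($z{\left(X,P \right)} = - \frac{3}{7} + \frac{X + P}{7} = - \frac{3}{7} + \frac{P + X}{7} = - \frac{3}{7} + \left(\frac{P}{7} + \frac{X}{7}\right) = - \frac{3}{7} + \frac{P}{7} + \frac{X}{7}$)
$-14533 - x{\left(z{\left(-2,-10 \right)} \right)} = -14533 - \left(- \frac{3}{7} + \frac{1}{7} \left(-10\right) + \frac{1}{7} \left(-2\right)\right) \left(-5 + \left(- \frac{3}{7} + \frac{1}{7} \left(-10\right) + \frac{1}{7} \left(-2\right)\right)\right) = -14533 - \left(- \frac{3}{7} - \frac{10}{7} - \frac{2}{7}\right) \left(-5 - \frac{15}{7}\right) = -14533 - - \frac{15 \left(-5 - \frac{15}{7}\right)}{7} = -14533 - \left(- \frac{15}{7}\right) \left(- \frac{50}{7}\right) = -14533 - \frac{750}{49} = - \frac{712867}{49}$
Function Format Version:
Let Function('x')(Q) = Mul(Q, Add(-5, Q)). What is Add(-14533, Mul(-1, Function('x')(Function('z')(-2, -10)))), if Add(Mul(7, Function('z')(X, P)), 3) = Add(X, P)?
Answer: Rational(-712867, 49) ≈ -14548.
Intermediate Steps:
Function('z')(X, P) = Add(Rational(-3, 7), Mul(Rational(1, 7), P), Mul(Rational(1, 7), X)) (Function('z')(X, P) = Add(Rational(-3, 7), Mul(Rational(1, 7), Add(X, P))) = Add(Rational(-3, 7), Mul(Rational(1, 7), Add(P, X))) = Add(Rational(-3, 7), Add(Mul(Rational(1, 7), P), Mul(Rational(1, 7), X))) = Add(Rational(-3, 7), Mul(Rational(1, 7), P), Mul(Rational(1, 7), X)))
Add(-14533, Mul(-1, Function('x')(Function('z')(-2, -10)))) = Add(-14533, Mul(-1, Mul(Add(Rational(-3, 7), Mul(Rational(1, 7), -10), Mul(Rational(1, 7), -2)), Add(-5, Add(Rational(-3, 7), Mul(Rational(1, 7), -10), Mul(Rational(1, 7), -2)))))) = Add(-14533, Mul(-1, Mul(Add(Rational(-3, 7), Rational(-10, 7), Rational(-2, 7)), Add(-5, Add(Rational(-3, 7), Rational(-10, 7), Rational(-2, 7)))))) = Add(-14533, Mul(-1, Mul(Rational(-15, 7), Add(-5, Rational(-15, 7))))) = Add(-14533, Mul(-1, Mul(Rational(-15, 7), Rational(-50, 7)))) = Add(-14533, Mul(-1, Rational(750, 49))) = Add(-14533, Rational(-750, 49)) = Rational(-712867, 49)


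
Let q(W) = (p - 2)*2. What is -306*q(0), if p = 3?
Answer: -612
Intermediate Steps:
q(W) = 2 (q(W) = (3 - 2)*2 = 1*2 = 2)
-306*q(0) = -306*2 = -612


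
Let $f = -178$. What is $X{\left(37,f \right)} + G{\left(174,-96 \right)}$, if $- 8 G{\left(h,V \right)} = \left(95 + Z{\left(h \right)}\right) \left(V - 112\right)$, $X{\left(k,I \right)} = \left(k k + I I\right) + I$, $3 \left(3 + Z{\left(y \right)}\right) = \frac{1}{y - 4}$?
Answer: $\frac{8993098}{255} \approx 35267.0$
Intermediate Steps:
$Z{\left(y \right)} = -3 + \frac{1}{3 \left(-4 + y\right)}$ ($Z{\left(y \right)} = -3 + \frac{1}{3 \left(y - 4\right)} = -3 + \frac{1}{3 \left(-4 + y\right)}$)
$X{\left(k,I \right)} = I + I^{2} + k^{2}$ ($X{\left(k,I \right)} = \left(k^{2} + I^{2}\right) + I = \left(I^{2} + k^{2}\right) + I = I + I^{2} + k^{2}$)
$G{\left(h,V \right)} = - \frac{\left(-112 + V\right) \left(95 + \frac{37 - 9 h}{3 \left(-4 + h\right)}\right)}{8}$ ($G{\left(h,V \right)} = - \frac{\left(95 + \frac{37 - 9 h}{3 \left(-4 + h\right)}\right) \left(V - 112\right)}{8} = - \frac{\left(95 + \frac{37 - 9 h}{3 \left(-4 + h\right)}\right) \left(-112 + V\right)}{8} = - \frac{\left(-112 + V\right) \left(95 + \frac{37 - 9 h}{3 \left(-4 + h\right)}\right)}{8}$)
$X{\left(37,f \right)} + G{\left(174,-96 \right)} = \left(-178 + \left(-178\right)^{2} + 37^{2}\right) + \frac{-123536 + 1103 \left(-96\right) + 30912 \cdot 174 - \left(-26496\right) 174}{24 \left(-4 + 174\right)} = \left(-178 + 31684 + 1369\right) + \frac{-123536 - 105888 + 5378688 + 4610304}{24 \cdot 170} = 32875 + \frac{1}{24} \cdot \frac{1}{170} \cdot 9759568 = 32875 + \frac{609973}{255} = \frac{8993098}{255}$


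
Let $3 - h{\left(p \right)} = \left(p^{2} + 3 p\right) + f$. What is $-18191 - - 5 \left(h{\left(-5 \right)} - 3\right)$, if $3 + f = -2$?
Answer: $-18216$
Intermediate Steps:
$f = -5$ ($f = -3 - 2 = -5$)
$h{\left(p \right)} = 8 - p^{2} - 3 p$ ($h{\left(p \right)} = 3 - \left(\left(p^{2} + 3 p\right) - 5\right) = 3 - \left(-5 + p^{2} + 3 p\right) = 8 - p^{2} - 3 p$)
$-18191 - - 5 \left(h{\left(-5 \right)} - 3\right) = -18191 - - 5 \left(\left(8 - \left(-5\right)^{2} - -15\right) - 3\right) = -18191 - - 5 \left(\left(8 - 25 + 15\right) - 3\right) = -18191 - - 5 \left(-2 - 3\right) = -18191 - \left(-5\right) \left(-5\right) = -18191 - 25 = -18216$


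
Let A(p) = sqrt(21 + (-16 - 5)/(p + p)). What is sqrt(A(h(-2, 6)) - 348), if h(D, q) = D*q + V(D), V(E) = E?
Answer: sqrt(-1392 + 2*sqrt(87))/2 ≈ 18.529*I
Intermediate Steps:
h(D, q) = D + D*q (h(D, q) = D*q + D = D + D*q)
A(p) = sqrt(21 - 21/(2*p)) (A(p) = sqrt(21 - 21*1/(2*p)) = sqrt(21 - 21/(2*p)))
sqrt(A(h(-2, 6)) - 348) = sqrt(sqrt(84 - 42*(-1/(2*(1 + 6))))/2 - 348) = sqrt(sqrt(84 - 42/((-2*7)))/2 - 348) = sqrt(sqrt(84 - 42/(-14))/2 - 348) = sqrt(sqrt(84 - 42*(-1/14))/2 - 348) = sqrt(sqrt(84 + 3)/2 - 348) = sqrt(sqrt(87)/2 - 348) = sqrt(-348 + sqrt(87)/2)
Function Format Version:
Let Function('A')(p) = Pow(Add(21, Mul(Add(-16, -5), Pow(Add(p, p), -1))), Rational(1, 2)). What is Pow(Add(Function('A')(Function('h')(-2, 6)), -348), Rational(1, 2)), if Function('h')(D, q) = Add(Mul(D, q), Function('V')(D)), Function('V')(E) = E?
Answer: Mul(Rational(1, 2), Pow(Add(-1392, Mul(2, Pow(87, Rational(1, 2)))), Rational(1, 2))) ≈ Mul(18.529, I)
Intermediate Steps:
Function('h')(D, q) = Add(D, Mul(D, q)) (Function('h')(D, q) = Add(Mul(D, q), D) = Add(D, Mul(D, q)))
Function('A')(p) = Pow(Add(21, Mul(Rational(-21, 2), Pow(p, -1))), Rational(1, 2)) (Function('A')(p) = Pow(Add(21, Mul(-21, Pow(Mul(2, p), -1))), Rational(1, 2)) = Pow(Add(21, Mul(-21, Mul(Rational(1, 2), Pow(p, -1)))), Rational(1, 2)) = Pow(Add(21, Mul(Rational(-21, 2), Pow(p, -1))), Rational(1, 2)))
Pow(Add(Function('A')(Function('h')(-2, 6)), -348), Rational(1, 2)) = Pow(Add(Mul(Rational(1, 2), Pow(Add(84, Mul(-42, Pow(Mul(-2, Add(1, 6)), -1))), Rational(1, 2))), -348), Rational(1, 2)) = Pow(Add(Mul(Rational(1, 2), Pow(Add(84, Mul(-42, Pow(Mul(-2, 7), -1))), Rational(1, 2))), -348), Rational(1, 2)) = Pow(Add(Mul(Rational(1, 2), Pow(Add(84, Mul(-42, Pow(-14, -1))), Rational(1, 2))), -348), Rational(1, 2)) = Pow(Add(Mul(Rational(1, 2), Pow(Add(84, Mul(-42, Rational(-1, 14))), Rational(1, 2))), -348), Rational(1, 2)) = Pow(Add(Mul(Rational(1, 2), Pow(Add(84, 3), Rational(1, 2))), -348), Rational(1, 2)) = Pow(Add(Mul(Rational(1, 2), Pow(87, Rational(1, 2))), -348), Rational(1, 2)) = Pow(Add(-348, Mul(Rational(1, 2), Pow(87, Rational(1, 2)))), Rational(1, 2))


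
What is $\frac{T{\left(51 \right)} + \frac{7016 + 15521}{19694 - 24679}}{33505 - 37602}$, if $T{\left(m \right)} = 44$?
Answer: $- \frac{196803}{20423545} \approx -0.0096361$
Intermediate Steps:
$\frac{T{\left(51 \right)} + \frac{7016 + 15521}{19694 - 24679}}{33505 - 37602} = \frac{44 + \frac{7016 + 15521}{19694 - 24679}}{33505 - 37602} = \frac{44 + \frac{22537}{-4985}}{-4097} = \left(44 + 22537 \left(- \frac{1}{4985}\right)\right) \left(- \frac{1}{4097}\right) = \left(44 - \frac{22537}{4985}\right) \left(- \frac{1}{4097}\right) = \frac{196803}{4985} \left(- \frac{1}{4097}\right) = - \frac{196803}{20423545}$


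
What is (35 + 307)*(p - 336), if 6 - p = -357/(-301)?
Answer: -4870422/43 ≈ -1.1327e+5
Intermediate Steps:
p = 207/43 (p = 6 - (-357)/(-301) = 6 - (-357)*(-1)/301 = 6 - 1*51/43 = 6 - 51/43 = 207/43 ≈ 4.8139)
(35 + 307)*(p - 336) = (35 + 307)*(207/43 - 336) = 342*(-14241/43) = -4870422/43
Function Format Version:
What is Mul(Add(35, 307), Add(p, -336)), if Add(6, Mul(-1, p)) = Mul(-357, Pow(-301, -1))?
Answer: Rational(-4870422, 43) ≈ -1.1327e+5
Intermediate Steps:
p = Rational(207, 43) (p = Add(6, Mul(-1, Mul(-357, Pow(-301, -1)))) = Add(6, Mul(-1, Mul(-357, Rational(-1, 301)))) = Add(6, Mul(-1, Rational(51, 43))) = Add(6, Rational(-51, 43)) = Rational(207, 43) ≈ 4.8139)
Mul(Add(35, 307), Add(p, -336)) = Mul(Add(35, 307), Add(Rational(207, 43), -336)) = Mul(342, Rational(-14241, 43)) = Rational(-4870422, 43)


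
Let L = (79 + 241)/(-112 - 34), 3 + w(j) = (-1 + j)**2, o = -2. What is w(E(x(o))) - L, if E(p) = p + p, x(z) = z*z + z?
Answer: 598/73 ≈ 8.1918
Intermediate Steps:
x(z) = z + z**2 (x(z) = z**2 + z = z + z**2)
E(p) = 2*p
w(j) = -3 + (-1 + j)**2
L = -160/73 (L = 320/(-146) = 320*(-1/146) = -160/73 ≈ -2.1918)
w(E(x(o))) - L = (-3 + (-1 + 2*(-2*(1 - 2)))**2) - 1*(-160/73) = (-3 + (-1 + 2*(-2*(-1)))**2) + 160/73 = (-3 + (-1 + 2*2)**2) + 160/73 = (-3 + (-1 + 4)**2) + 160/73 = (-3 + 3**2) + 160/73 = (-3 + 9) + 160/73 = 6 + 160/73 = 598/73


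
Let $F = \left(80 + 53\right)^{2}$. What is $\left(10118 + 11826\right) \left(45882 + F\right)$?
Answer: $1395002024$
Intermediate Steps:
$F = 17689$ ($F = 133^{2} = 17689$)
$\left(10118 + 11826\right) \left(45882 + F\right) = \left(10118 + 11826\right) \left(45882 + 17689\right) = 21944 \cdot 63571 = 1395002024$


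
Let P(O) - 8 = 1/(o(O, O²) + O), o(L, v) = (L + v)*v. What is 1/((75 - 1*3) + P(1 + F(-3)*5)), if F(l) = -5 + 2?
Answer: 35658/2852641 ≈ 0.012500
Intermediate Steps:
F(l) = -3
o(L, v) = v*(L + v)
P(O) = 8 + 1/(O + O²*(O + O²)) (P(O) = 8 + 1/(O²*(O + O²) + O) = 8 + 1/(O + O²*(O + O²)))
1/((75 - 1*3) + P(1 + F(-3)*5)) = 1/((75 - 1*3) + (1 + 8*(1 - 3*5) + 8*(1 - 3*5)³*(1 + (1 - 3*5)))/((1 - 3*5)*(1 + (1 - 3*5)²*(1 + (1 - 3*5))))) = 1/((75 - 3) + (1 + 8*(1 - 15) + 8*(1 - 15)³*(1 + (1 - 15)))/((1 - 15)*(1 + (1 - 15)²*(1 + (1 - 15))))) = 1/(72 + (1 + 8*(-14) + 8*(-14)³*(1 - 14))/((-14)*(1 + (-14)²*(1 - 14)))) = 1/(72 - (1 - 112 + 8*(-2744)*(-13))/(14*(1 + 196*(-13)))) = 1/(72 - (1 - 112 + 285376)/(14*(1 - 2548))) = 1/(72 - 1/14*285265/(-2547)) = 1/(72 - 1/14*(-1/2547)*285265) = 1/(72 + 285265/35658) = 1/(2852641/35658) = 35658/2852641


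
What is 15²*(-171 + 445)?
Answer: 61650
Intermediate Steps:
15²*(-171 + 445) = 225*274 = 61650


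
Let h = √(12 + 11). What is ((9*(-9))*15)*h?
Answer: -1215*√23 ≈ -5826.9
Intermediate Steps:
h = √23 ≈ 4.7958
((9*(-9))*15)*h = ((9*(-9))*15)*√23 = (-81*15)*√23 = -1215*√23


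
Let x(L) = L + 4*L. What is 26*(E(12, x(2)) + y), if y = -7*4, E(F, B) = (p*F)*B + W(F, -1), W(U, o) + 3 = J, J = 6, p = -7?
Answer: -22490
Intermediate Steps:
W(U, o) = 3 (W(U, o) = -3 + 6 = 3)
x(L) = 5*L
E(F, B) = 3 - 7*B*F (E(F, B) = (-7*F)*B + 3 = -7*B*F + 3 = 3 - 7*B*F)
y = -28
26*(E(12, x(2)) + y) = 26*((3 - 7*5*2*12) - 28) = 26*((3 - 7*10*12) - 28) = 26*((3 - 840) - 28) = 26*(-837 - 28) = 26*(-865) = -22490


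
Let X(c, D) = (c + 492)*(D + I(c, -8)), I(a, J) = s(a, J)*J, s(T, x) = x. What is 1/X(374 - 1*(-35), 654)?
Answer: 1/646918 ≈ 1.5458e-6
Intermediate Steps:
I(a, J) = J**2 (I(a, J) = J*J = J**2)
X(c, D) = (64 + D)*(492 + c) (X(c, D) = (c + 492)*(D + (-8)**2) = (492 + c)*(D + 64) = (492 + c)*(64 + D) = (64 + D)*(492 + c))
1/X(374 - 1*(-35), 654) = 1/(31488 + 64*(374 - 1*(-35)) + 492*654 + 654*(374 - 1*(-35))) = 1/(31488 + 64*(374 + 35) + 321768 + 654*(374 + 35)) = 1/(31488 + 64*409 + 321768 + 654*409) = 1/(31488 + 26176 + 321768 + 267486) = 1/646918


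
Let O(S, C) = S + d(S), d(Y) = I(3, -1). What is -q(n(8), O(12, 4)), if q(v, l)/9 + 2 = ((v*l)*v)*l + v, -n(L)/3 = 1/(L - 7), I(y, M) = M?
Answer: -9756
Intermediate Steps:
d(Y) = -1
n(L) = -3/(-7 + L) (n(L) = -3/(L - 7) = -3/(-7 + L))
O(S, C) = -1 + S (O(S, C) = S - 1 = -1 + S)
q(v, l) = -18 + 9*v + 9*l²*v² (q(v, l) = -18 + 9*(((v*l)*v)*l + v) = -18 + 9*(((l*v)*v)*l + v) = -18 + 9*((l*v²)*l + v) = -18 + 9*(l²*v² + v) = -18 + 9*(v + l²*v²) = -18 + (9*v + 9*l²*v²) = -18 + 9*v + 9*l²*v²)
-q(n(8), O(12, 4)) = -(-18 + 9*(-3/(-7 + 8)) + 9*(-1 + 12)²*(-3/(-7 + 8))²) = -(-18 + 9*(-3/1) + 9*11²*(-3/1)²) = -(-18 + 9*(-3*1) + 9*121*(-3*1)²) = -(-18 + 9*(-3) + 9*121*(-3)²) = -(-18 - 27 + 9*121*9) = -(-18 - 27 + 9801) = -1*9756 = -9756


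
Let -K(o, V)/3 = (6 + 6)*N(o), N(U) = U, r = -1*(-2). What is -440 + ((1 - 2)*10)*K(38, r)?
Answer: 13240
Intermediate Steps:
r = 2
K(o, V) = -36*o (K(o, V) = -3*(6 + 6)*o = -36*o)
-440 + ((1 - 2)*10)*K(38, r) = -440 + ((1 - 2)*10)*(-36*38) = -440 - 1*10*(-1368) = -440 - 10*(-1368) = -440 + 13680 = 13240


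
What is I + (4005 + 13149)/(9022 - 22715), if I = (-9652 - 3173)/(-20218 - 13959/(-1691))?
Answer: -289271325591/467953879547 ≈ -0.61816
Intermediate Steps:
I = 21687075/34174679 (I = -12825/(-20218 - 13959*(-1/1691)) = -12825/(-20218 + 13959/1691) = -12825/(-34174679/1691) = -12825*(-1691/34174679) = 21687075/34174679 ≈ 0.63459)
I + (4005 + 13149)/(9022 - 22715) = 21687075/34174679 + (4005 + 13149)/(9022 - 22715) = 21687075/34174679 + 17154/(-13693) = 21687075/34174679 + 17154*(-1/13693) = 21687075/34174679 - 17154/13693 = -289271325591/467953879547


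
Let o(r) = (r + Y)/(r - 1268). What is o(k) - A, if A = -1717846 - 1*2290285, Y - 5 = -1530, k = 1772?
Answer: 2020098271/504 ≈ 4.0081e+6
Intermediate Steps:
Y = -1525 (Y = 5 - 1530 = -1525)
A = -4008131 (A = -1717846 - 2290285 = -4008131)
o(r) = (-1525 + r)/(-1268 + r) (o(r) = (r - 1525)/(r - 1268) = (-1525 + r)/(-1268 + r))
o(k) - A = (-1525 + 1772)/(-1268 + 1772) - 1*(-4008131) = 247/504 + 4008131 = 2020098271/504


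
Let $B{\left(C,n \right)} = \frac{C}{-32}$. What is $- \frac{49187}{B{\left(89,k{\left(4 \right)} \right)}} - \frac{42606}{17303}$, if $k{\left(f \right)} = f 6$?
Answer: $\frac{27230853218}{1539967} \approx 17683.0$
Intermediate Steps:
$k{\left(f \right)} = 6 f$
$B{\left(C,n \right)} = - \frac{C}{32}$ ($B{\left(C,n \right)} = C \left(- \frac{1}{32}\right) = - \frac{C}{32}$)
$- \frac{49187}{B{\left(89,k{\left(4 \right)} \right)}} - \frac{42606}{17303} = - \frac{49187}{\left(- \frac{1}{32}\right) 89} - \frac{42606}{17303} = - \frac{49187}{- \frac{89}{32}} - \frac{42606}{17303} = \left(-49187\right) \left(- \frac{32}{89}\right) - \frac{42606}{17303} = \frac{1573984}{89} - \frac{42606}{17303} = \frac{27230853218}{1539967}$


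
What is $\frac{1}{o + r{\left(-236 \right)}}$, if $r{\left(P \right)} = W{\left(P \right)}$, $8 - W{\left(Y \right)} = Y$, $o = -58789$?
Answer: $- \frac{1}{58545} \approx -1.7081 \cdot 10^{-5}$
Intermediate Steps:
$W{\left(Y \right)} = 8 - Y$
$r{\left(P \right)} = 8 - P$
$\frac{1}{o + r{\left(-236 \right)}} = \frac{1}{-58789 + \left(8 - -236\right)} = \frac{1}{-58789 + \left(8 + 236\right)} = \frac{1}{-58789 + 244} = \frac{1}{-58545} = - \frac{1}{58545}$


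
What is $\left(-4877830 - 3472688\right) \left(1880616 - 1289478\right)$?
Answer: $-4936308509484$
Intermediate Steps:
$\left(-4877830 - 3472688\right) \left(1880616 - 1289478\right) = \left(-8350518\right) 591138 = -4936308509484$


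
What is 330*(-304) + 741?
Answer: -99579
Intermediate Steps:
330*(-304) + 741 = -100320 + 741 = -99579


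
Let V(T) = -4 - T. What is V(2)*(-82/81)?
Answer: 164/27 ≈ 6.0741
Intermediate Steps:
V(2)*(-82/81) = (-4 - 1*2)*(-82/81) = (-4 - 2)*(-82*1/81) = -6*(-82/81) = 164/27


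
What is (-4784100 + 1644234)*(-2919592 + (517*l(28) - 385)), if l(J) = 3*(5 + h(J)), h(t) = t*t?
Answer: 5325960024108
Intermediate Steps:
h(t) = t**2
l(J) = 15 + 3*J**2 (l(J) = 3*(5 + J**2) = 15 + 3*J**2)
(-4784100 + 1644234)*(-2919592 + (517*l(28) - 385)) = (-4784100 + 1644234)*(-2919592 + (517*(15 + 3*28**2) - 385)) = -3139866*(-2919592 + (517*(15 + 3*784) - 385)) = -3139866*(-2919592 + (517*(15 + 2352) - 385)) = -3139866*(-2919592 + (517*2367 - 385)) = -3139866*(-2919592 + (1223739 - 385)) = -3139866*(-2919592 + 1223354) = -3139866*(-1696238) = 5325960024108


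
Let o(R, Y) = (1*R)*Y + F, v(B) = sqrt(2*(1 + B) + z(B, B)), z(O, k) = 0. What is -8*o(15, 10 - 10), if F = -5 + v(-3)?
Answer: 40 - 16*I ≈ 40.0 - 16.0*I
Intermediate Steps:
v(B) = sqrt(2 + 2*B) (v(B) = sqrt(2*(1 + B) + 0) = sqrt((2 + 2*B) + 0) = sqrt(2 + 2*B))
F = -5 + 2*I (F = -5 + sqrt(2 + 2*(-3)) = -5 + sqrt(2 - 6) = -5 + sqrt(-4) = -5 + 2*I ≈ -5.0 + 2.0*I)
o(R, Y) = -5 + 2*I + R*Y (o(R, Y) = (1*R)*Y + (-5 + 2*I) = R*Y + (-5 + 2*I) = -5 + 2*I + R*Y)
-8*o(15, 10 - 10) = -8*(-5 + 2*I + 15*(10 - 10)) = -8*(-5 + 2*I + 15*0) = -8*(-5 + 2*I + 0) = -8*(-5 + 2*I) = 40 - 16*I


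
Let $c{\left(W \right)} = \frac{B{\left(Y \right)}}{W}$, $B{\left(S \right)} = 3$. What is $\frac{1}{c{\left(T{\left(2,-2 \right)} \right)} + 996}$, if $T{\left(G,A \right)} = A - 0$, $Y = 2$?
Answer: $\frac{2}{1989} \approx 0.0010055$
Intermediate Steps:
$T{\left(G,A \right)} = A$ ($T{\left(G,A \right)} = A + 0 = A$)
$c{\left(W \right)} = \frac{3}{W}$
$\frac{1}{c{\left(T{\left(2,-2 \right)} \right)} + 996} = \frac{1}{\frac{3}{-2} + 996} = \frac{1}{3 \left(- \frac{1}{2}\right) + 996} = \frac{1}{- \frac{3}{2} + 996} = \frac{1}{\frac{1989}{2}} = \frac{2}{1989}$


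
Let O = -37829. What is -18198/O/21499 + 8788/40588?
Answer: 1786973274293/8252409703637 ≈ 0.21654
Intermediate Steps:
-18198/O/21499 + 8788/40588 = -18198/(-37829)/21499 + 8788/40588 = -18198*(-1/37829)*(1/21499) + 8788*(1/40588) = (18198/37829)*(1/21499) + 2197/10147 = 18198/813285671 + 2197/10147 = 1786973274293/8252409703637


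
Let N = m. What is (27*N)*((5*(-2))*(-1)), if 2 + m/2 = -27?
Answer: -15660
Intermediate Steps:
m = -58 (m = -4 + 2*(-27) = -4 - 54 = -58)
N = -58
(27*N)*((5*(-2))*(-1)) = (27*(-58))*((5*(-2))*(-1)) = -(-15660)*(-1) = -1566*10 = -15660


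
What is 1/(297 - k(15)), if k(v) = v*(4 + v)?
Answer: 1/12 ≈ 0.083333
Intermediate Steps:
1/(297 - k(15)) = 1/(297 - 15*(4 + 15)) = 1/(297 - 15*19) = 1/(297 - 1*285) = 1/(297 - 285) = 1/12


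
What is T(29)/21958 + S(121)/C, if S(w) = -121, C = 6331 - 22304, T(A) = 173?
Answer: 5420247/350735134 ≈ 0.015454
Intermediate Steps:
C = -15973
T(29)/21958 + S(121)/C = 173/21958 - 121/(-15973) = 173*(1/21958) - 121*(-1/15973) = 173/21958 + 121/15973 = 5420247/350735134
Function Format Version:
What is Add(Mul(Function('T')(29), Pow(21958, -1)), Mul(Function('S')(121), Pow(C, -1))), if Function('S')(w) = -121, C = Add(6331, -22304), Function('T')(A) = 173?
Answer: Rational(5420247, 350735134) ≈ 0.015454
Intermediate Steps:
C = -15973
Add(Mul(Function('T')(29), Pow(21958, -1)), Mul(Function('S')(121), Pow(C, -1))) = Add(Mul(173, Pow(21958, -1)), Mul(-121, Pow(-15973, -1))) = Add(Mul(173, Rational(1, 21958)), Mul(-121, Rational(-1, 15973))) = Add(Rational(173, 21958), Rational(121, 15973)) = Rational(5420247, 350735134)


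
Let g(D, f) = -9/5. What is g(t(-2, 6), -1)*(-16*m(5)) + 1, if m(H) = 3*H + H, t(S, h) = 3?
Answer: 577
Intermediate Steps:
g(D, f) = -9/5 (g(D, f) = -9*⅕ = -9/5)
m(H) = 4*H
g(t(-2, 6), -1)*(-16*m(5)) + 1 = -(-144)*4*5/5 + 1 = -(-144)*20/5 + 1 = -9/5*(-320) + 1 = 576 + 1 = 577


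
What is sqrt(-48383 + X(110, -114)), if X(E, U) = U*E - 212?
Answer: I*sqrt(61135) ≈ 247.25*I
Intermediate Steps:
X(E, U) = -212 + E*U (X(E, U) = E*U - 212 = -212 + E*U)
sqrt(-48383 + X(110, -114)) = sqrt(-48383 + (-212 + 110*(-114))) = sqrt(-48383 + (-212 - 12540)) = sqrt(-48383 - 12752) = sqrt(-61135) = I*sqrt(61135)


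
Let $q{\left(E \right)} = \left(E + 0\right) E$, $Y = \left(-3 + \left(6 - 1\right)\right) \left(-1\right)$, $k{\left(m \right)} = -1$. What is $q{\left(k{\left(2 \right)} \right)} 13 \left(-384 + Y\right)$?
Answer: $-5018$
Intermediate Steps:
$Y = -2$ ($Y = \left(-3 + \left(6 - 1\right)\right) \left(-1\right) = \left(-3 + 5\right) \left(-1\right) = 2 \left(-1\right) = -2$)
$q{\left(E \right)} = E^{2}$ ($q{\left(E \right)} = E E = E^{2}$)
$q{\left(k{\left(2 \right)} \right)} 13 \left(-384 + Y\right) = \left(-1\right)^{2} \cdot 13 \left(-384 - 2\right) = 1 \cdot 13 \left(-386\right) = 13 \left(-386\right) = -5018$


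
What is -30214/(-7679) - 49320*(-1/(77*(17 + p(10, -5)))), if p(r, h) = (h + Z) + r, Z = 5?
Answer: 7008622/253407 ≈ 27.658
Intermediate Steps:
p(r, h) = 5 + h + r (p(r, h) = (h + 5) + r = (5 + h) + r = 5 + h + r)
-30214/(-7679) - 49320*(-1/(77*(17 + p(10, -5)))) = -30214/(-7679) - 49320*(-1/(77*(17 + (5 - 5 + 10)))) = -30214*(-1/7679) - 49320*(-1/(77*(17 + 10))) = 30214/7679 - 49320/((-77*27)) = 30214/7679 - 49320/(-2079) = 30214/7679 - 49320*(-1/2079) = 30214/7679 + 5480/231 = 7008622/253407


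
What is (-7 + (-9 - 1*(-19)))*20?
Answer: 60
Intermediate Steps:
(-7 + (-9 - 1*(-19)))*20 = (-7 + (-9 + 19))*20 = (-7 + 10)*20 = 3*20 = 60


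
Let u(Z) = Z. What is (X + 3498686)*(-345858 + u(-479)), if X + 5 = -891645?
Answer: -902913027132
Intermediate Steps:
X = -891650 (X = -5 - 891645 = -891650)
(X + 3498686)*(-345858 + u(-479)) = (-891650 + 3498686)*(-345858 - 479) = 2607036*(-346337) = -902913027132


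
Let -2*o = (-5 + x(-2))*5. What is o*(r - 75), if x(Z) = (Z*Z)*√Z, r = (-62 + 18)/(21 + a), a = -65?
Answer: -925 + 740*I*√2 ≈ -925.0 + 1046.5*I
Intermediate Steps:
r = 1 (r = (-62 + 18)/(21 - 65) = -44/(-44) = -44*(-1/44) = 1)
x(Z) = Z^(5/2) (x(Z) = Z²*√Z = Z^(5/2))
o = 25/2 - 10*I*√2 (o = -(-5 + (-2)^(5/2))*5/2 = -(-5 + 4*I*√2)*5/2 = -(-25 + 20*I*√2)/2 = 25/2 - 10*I*√2 ≈ 12.5 - 14.142*I)
o*(r - 75) = (25/2 - 10*I*√2)*(1 - 75) = (25/2 - 10*I*√2)*(-74) = -925 + 740*I*√2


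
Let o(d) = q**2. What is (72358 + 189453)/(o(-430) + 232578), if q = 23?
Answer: 261811/233107 ≈ 1.1231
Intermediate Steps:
o(d) = 529 (o(d) = 23**2 = 529)
(72358 + 189453)/(o(-430) + 232578) = (72358 + 189453)/(529 + 232578) = 261811/233107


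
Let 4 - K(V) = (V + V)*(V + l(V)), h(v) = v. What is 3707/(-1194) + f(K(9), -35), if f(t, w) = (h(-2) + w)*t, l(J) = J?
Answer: 14133253/1194 ≈ 11837.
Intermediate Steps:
K(V) = 4 - 4*V² (K(V) = 4 - (V + V)*(V + V) = 4 - 2*V*2*V = 4 - 4*V²)
f(t, w) = t*(-2 + w) (f(t, w) = (-2 + w)*t = t*(-2 + w))
3707/(-1194) + f(K(9), -35) = 3707/(-1194) + (4 - 4*9²)*(-2 - 35) = 3707*(-1/1194) + (4 - 4*81)*(-37) = -3707/1194 + (4 - 324)*(-37) = -3707/1194 - 320*(-37) = -3707/1194 + 11840 = 14133253/1194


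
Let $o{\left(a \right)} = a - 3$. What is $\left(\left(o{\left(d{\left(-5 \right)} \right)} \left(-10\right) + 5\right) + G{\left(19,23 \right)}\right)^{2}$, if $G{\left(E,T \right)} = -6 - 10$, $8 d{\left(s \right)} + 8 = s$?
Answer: $\frac{19881}{16} \approx 1242.6$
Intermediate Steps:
$d{\left(s \right)} = -1 + \frac{s}{8}$
$G{\left(E,T \right)} = -16$
$o{\left(a \right)} = -3 + a$ ($o{\left(a \right)} = a - 3 = -3 + a$)
$\left(\left(o{\left(d{\left(-5 \right)} \right)} \left(-10\right) + 5\right) + G{\left(19,23 \right)}\right)^{2} = \left(\left(\left(-3 + \left(-1 + \frac{1}{8} \left(-5\right)\right)\right) \left(-10\right) + 5\right) - 16\right)^{2} = \left(\left(\left(-3 - \frac{13}{8}\right) \left(-10\right) + 5\right) - 16\right)^{2} = \left(\left(\left(- \frac{37}{8}\right) \left(-10\right) + 5\right) - 16\right)^{2} = \left(\left(\frac{185}{4} + 5\right) - 16\right)^{2} = \left(\frac{205}{4} - 16\right)^{2} = \left(\frac{141}{4}\right)^{2} = \frac{19881}{16}$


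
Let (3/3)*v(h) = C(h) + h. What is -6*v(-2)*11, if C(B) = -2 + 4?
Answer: 0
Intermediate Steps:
C(B) = 2
v(h) = 2 + h
-6*v(-2)*11 = -6*(2 - 2)*11 = -6*0*11 = 0*11 = 0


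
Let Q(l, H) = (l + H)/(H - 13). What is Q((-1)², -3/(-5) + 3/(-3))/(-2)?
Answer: 3/134 ≈ 0.022388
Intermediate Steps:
Q(l, H) = (H + l)/(-13 + H)
Q((-1)², -3/(-5) + 3/(-3))/(-2) = (((-3/(-5) + 3/(-3)) + (-1)²)/(-13 + (-3/(-5) + 3/(-3))))/(-2) = -((-3*(-⅕) + 3*(-⅓)) + 1)/(2*(-13 + (-3*(-⅕) + 3*(-⅓)))) = -((⅗ - 1) + 1)/(2*(-13 + (⅗ - 1))) = -(-⅖ + 1)/(2*(-13 - ⅖)) = -3/(2*(-67/5)*5) = -(-5)*3/(134*5) = -½*(-3/67) = 3/134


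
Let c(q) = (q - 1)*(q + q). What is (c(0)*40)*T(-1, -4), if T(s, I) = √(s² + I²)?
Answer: 0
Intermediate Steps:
c(q) = 2*q*(-1 + q) (c(q) = (-1 + q)*(2*q) = 2*q*(-1 + q))
T(s, I) = √(I² + s²)
(c(0)*40)*T(-1, -4) = ((2*0*(-1 + 0))*40)*√((-4)² + (-1)²) = ((2*0*(-1))*40)*√(16 + 1) = (0*40)*√17 = 0*√17 = 0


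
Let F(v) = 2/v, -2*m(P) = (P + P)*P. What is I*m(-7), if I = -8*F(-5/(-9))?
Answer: 7056/5 ≈ 1411.2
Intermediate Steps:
m(P) = -P² (m(P) = -(P + P)*P/2 = -2*P*P/2 = -P²)
I = -144/5 (I = -16/((-5/(-9))) = -16/((-5*(-⅑))) = -16/5/9 = -16*9/5 = -8*18/5 = -144/5 ≈ -28.800)
I*m(-7) = -(-144)*(-7)²/5 = -(-144)*49/5 = -144/5*(-49) = 7056/5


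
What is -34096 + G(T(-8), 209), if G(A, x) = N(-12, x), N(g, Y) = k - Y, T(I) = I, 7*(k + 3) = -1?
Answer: -240157/7 ≈ -34308.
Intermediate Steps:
k = -22/7 (k = -3 + (1/7)*(-1) = -3 - 1/7 = -22/7 ≈ -3.1429)
N(g, Y) = -22/7 - Y
G(A, x) = -22/7 - x
-34096 + G(T(-8), 209) = -34096 + (-22/7 - 1*209) = -34096 + (-22/7 - 209) = -34096 - 1485/7 = -240157/7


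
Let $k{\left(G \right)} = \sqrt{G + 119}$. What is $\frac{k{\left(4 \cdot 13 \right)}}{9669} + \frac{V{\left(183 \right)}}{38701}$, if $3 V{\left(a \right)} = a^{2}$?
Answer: $\frac{11163}{38701} + \frac{\sqrt{19}}{3223} \approx 0.28979$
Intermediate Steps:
$V{\left(a \right)} = \frac{a^{2}}{3}$
$k{\left(G \right)} = \sqrt{119 + G}$
$\frac{k{\left(4 \cdot 13 \right)}}{9669} + \frac{V{\left(183 \right)}}{38701} = \frac{\sqrt{119 + 4 \cdot 13}}{9669} + \frac{\frac{1}{3} \cdot 183^{2}}{38701} = \sqrt{119 + 52} \cdot \frac{1}{9669} + \frac{1}{3} \cdot 33489 \cdot \frac{1}{38701} = \sqrt{171} \cdot \frac{1}{9669} + 11163 \cdot \frac{1}{38701} = 3 \sqrt{19} \cdot \frac{1}{9669} + \frac{11163}{38701} = \frac{\sqrt{19}}{3223} + \frac{11163}{38701} = \frac{11163}{38701} + \frac{\sqrt{19}}{3223}$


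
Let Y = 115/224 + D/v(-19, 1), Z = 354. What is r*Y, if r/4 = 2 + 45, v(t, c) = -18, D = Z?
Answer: -604937/168 ≈ -3600.8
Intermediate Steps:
D = 354
Y = -12871/672 (Y = 115/224 + 354/(-18) = 115*(1/224) + 354*(-1/18) = 115/224 - 59/3 = -12871/672 ≈ -19.153)
r = 188 (r = 4*(2 + 45) = 4*47 = 188)
r*Y = 188*(-12871/672) = -604937/168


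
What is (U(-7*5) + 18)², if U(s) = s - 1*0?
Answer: 289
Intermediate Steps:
U(s) = s (U(s) = s + 0 = s)
(U(-7*5) + 18)² = (-7*5 + 18)² = (-35 + 18)² = (-17)² = 289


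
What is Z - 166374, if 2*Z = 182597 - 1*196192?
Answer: -346343/2 ≈ -1.7317e+5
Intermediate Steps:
Z = -13595/2 (Z = (182597 - 1*196192)/2 = (182597 - 196192)/2 = (½)*(-13595) = -13595/2 ≈ -6797.5)
Z - 166374 = -13595/2 - 166374 = -346343/2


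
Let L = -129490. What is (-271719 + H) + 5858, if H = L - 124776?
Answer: -520127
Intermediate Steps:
H = -254266 (H = -129490 - 124776 = -254266)
(-271719 + H) + 5858 = (-271719 - 254266) + 5858 = -525985 + 5858 = -520127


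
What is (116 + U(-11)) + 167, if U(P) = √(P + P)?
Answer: 283 + I*√22 ≈ 283.0 + 4.6904*I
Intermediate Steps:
U(P) = √2*√P (U(P) = √(2*P) = √2*√P)
(116 + U(-11)) + 167 = (116 + √2*√(-11)) + 167 = (116 + √2*(I*√11)) + 167 = (116 + I*√22) + 167 = 283 + I*√22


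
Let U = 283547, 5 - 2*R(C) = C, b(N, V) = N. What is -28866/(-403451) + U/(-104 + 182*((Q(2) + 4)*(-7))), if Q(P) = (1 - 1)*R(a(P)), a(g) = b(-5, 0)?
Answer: -114247217497/2097945200 ≈ -54.457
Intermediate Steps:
a(g) = -5
R(C) = 5/2 - C/2
Q(P) = 0 (Q(P) = (1 - 1)*(5/2 - ½*(-5)) = 0*(5/2 + 5/2) = 0*5 = 0)
-28866/(-403451) + U/(-104 + 182*((Q(2) + 4)*(-7))) = -28866/(-403451) + 283547/(-104 + 182*((0 + 4)*(-7))) = -28866*(-1/403451) + 283547/(-104 + 182*(4*(-7))) = 28866/403451 + 283547/(-104 + 182*(-28)) = 28866/403451 + 283547/(-104 - 5096) = 28866/403451 + 283547/(-5200) = 28866/403451 + 283547*(-1/5200) = 28866/403451 - 283547/5200 = -114247217497/2097945200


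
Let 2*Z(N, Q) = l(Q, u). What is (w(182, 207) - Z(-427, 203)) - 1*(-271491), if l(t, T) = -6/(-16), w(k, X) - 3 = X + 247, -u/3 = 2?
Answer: 4351165/16 ≈ 2.7195e+5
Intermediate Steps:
u = -6 (u = -3*2 = -6)
w(k, X) = 250 + X (w(k, X) = 3 + (X + 247) = 3 + (247 + X) = 250 + X)
l(t, T) = 3/8 (l(t, T) = -6*(-1/16) = 3/8)
Z(N, Q) = 3/16 (Z(N, Q) = (½)*(3/8) = 3/16)
(w(182, 207) - Z(-427, 203)) - 1*(-271491) = ((250 + 207) - 1*3/16) - 1*(-271491) = (457 - 3/16) + 271491 = 7309/16 + 271491 = 4351165/16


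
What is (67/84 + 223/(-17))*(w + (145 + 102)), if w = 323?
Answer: -1671335/238 ≈ -7022.4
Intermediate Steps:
(67/84 + 223/(-17))*(w + (145 + 102)) = (67/84 + 223/(-17))*(323 + (145 + 102)) = (67*(1/84) + 223*(-1/17))*(323 + 247) = (67/84 - 223/17)*570 = -17593/1428*570 = -1671335/238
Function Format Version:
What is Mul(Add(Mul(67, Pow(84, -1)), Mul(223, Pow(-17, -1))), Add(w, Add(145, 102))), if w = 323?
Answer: Rational(-1671335, 238) ≈ -7022.4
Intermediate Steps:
Mul(Add(Mul(67, Pow(84, -1)), Mul(223, Pow(-17, -1))), Add(w, Add(145, 102))) = Mul(Add(Mul(67, Pow(84, -1)), Mul(223, Pow(-17, -1))), Add(323, Add(145, 102))) = Mul(Add(Mul(67, Rational(1, 84)), Mul(223, Rational(-1, 17))), Add(323, 247)) = Mul(Add(Rational(67, 84), Rational(-223, 17)), 570) = Mul(Rational(-17593, 1428), 570) = Rational(-1671335, 238)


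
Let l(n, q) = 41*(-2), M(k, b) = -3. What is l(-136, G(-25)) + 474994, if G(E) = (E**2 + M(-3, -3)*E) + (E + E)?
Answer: 474912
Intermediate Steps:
G(E) = E**2 - E (G(E) = (E**2 - 3*E) + (E + E) = (E**2 - 3*E) + 2*E = E**2 - E)
l(n, q) = -82
l(-136, G(-25)) + 474994 = -82 + 474994 = 474912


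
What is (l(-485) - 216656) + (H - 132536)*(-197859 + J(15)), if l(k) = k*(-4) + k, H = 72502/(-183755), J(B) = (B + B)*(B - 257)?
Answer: 4995474770846903/183755 ≈ 2.7186e+10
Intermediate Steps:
J(B) = 2*B*(-257 + B) (J(B) = (2*B)*(-257 + B) = 2*B*(-257 + B))
H = -72502/183755 (H = 72502*(-1/183755) = -72502/183755 ≈ -0.39456)
l(k) = -3*k (l(k) = -4*k + k = -3*k)
(l(-485) - 216656) + (H - 132536)*(-197859 + J(15)) = (-3*(-485) - 216656) + (-72502/183755 - 132536)*(-197859 + 2*15*(-257 + 15)) = (1455 - 216656) - 24354225182*(-197859 + 2*15*(-242))/183755 = -215201 - 24354225182*(-197859 - 7260)/183755 = -215201 - 24354225182/183755*(-205119) = -215201 + 4995514315106658/183755 = 4995474770846903/183755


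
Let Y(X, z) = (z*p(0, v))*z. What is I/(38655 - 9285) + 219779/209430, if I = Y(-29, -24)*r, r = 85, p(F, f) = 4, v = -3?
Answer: 1582322681/205031970 ≈ 7.7174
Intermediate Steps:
Y(X, z) = 4*z² (Y(X, z) = (z*4)*z = (4*z)*z = 4*z²)
I = 195840 (I = (4*(-24)²)*85 = (4*576)*85 = 2304*85 = 195840)
I/(38655 - 9285) + 219779/209430 = 195840/(38655 - 9285) + 219779/209430 = 195840/29370 + 219779*(1/209430) = 195840*(1/29370) + 219779/209430 = 6528/979 + 219779/209430 = 1582322681/205031970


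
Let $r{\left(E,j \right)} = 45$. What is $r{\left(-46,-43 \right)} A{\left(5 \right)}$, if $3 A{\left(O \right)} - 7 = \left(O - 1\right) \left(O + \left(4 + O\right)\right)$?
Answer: $945$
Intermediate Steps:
$A{\left(O \right)} = \frac{7}{3} + \frac{\left(-1 + O\right) \left(4 + 2 O\right)}{3}$ ($A{\left(O \right)} = \frac{7}{3} + \frac{\left(O - 1\right) \left(O + \left(4 + O\right)\right)}{3} = \frac{7}{3} + \frac{\left(-1 + O\right) \left(4 + 2 O\right)}{3}$)
$r{\left(-46,-43 \right)} A{\left(5 \right)} = 45 \left(1 + \frac{2}{3} \cdot 5 + \frac{2 \cdot 5^{2}}{3}\right) = 45 \left(1 + \frac{10}{3} + \frac{2}{3} \cdot 25\right) = 45 \left(1 + \frac{10}{3} + \frac{50}{3}\right) = 45 \cdot 21 = 945$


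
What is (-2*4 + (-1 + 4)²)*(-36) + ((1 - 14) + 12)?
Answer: -37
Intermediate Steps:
(-2*4 + (-1 + 4)²)*(-36) + ((1 - 14) + 12) = (-8 + 3²)*(-36) + (-13 + 12) = (-8 + 9)*(-36) - 1 = 1*(-36) - 1 = -36 - 1 = -37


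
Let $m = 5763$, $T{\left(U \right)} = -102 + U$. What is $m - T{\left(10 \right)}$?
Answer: $5855$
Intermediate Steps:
$m - T{\left(10 \right)} = 5763 - \left(-102 + 10\right) = 5763 - -92 = 5763 + 92 = 5855$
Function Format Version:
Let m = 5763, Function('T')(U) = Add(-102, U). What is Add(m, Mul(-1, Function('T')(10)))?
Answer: 5855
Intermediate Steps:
Add(m, Mul(-1, Function('T')(10))) = Add(5763, Mul(-1, Add(-102, 10))) = Add(5763, Mul(-1, -92)) = Add(5763, 92) = 5855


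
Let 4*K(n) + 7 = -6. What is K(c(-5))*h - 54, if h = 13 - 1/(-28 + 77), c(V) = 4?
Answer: -4713/49 ≈ -96.184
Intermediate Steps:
h = 636/49 (h = 13 - 1/49 = 636/49 ≈ 12.980)
K(n) = -13/4 (K(n) = -7/4 + (¼)*(-6) = -7/4 - 3/2 = -13/4)
K(c(-5))*h - 54 = -13/4*636/49 - 54 = -2067/49 - 54 = -4713/49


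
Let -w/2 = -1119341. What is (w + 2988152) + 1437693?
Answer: 6664527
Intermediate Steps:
w = 2238682 (w = -2*(-1119341) = 2238682)
(w + 2988152) + 1437693 = (2238682 + 2988152) + 1437693 = 5226834 + 1437693 = 6664527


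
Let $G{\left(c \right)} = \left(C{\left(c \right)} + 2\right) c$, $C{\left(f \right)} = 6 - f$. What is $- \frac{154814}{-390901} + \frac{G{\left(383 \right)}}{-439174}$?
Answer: $\frac{124133439761}{171673555774} \approx 0.72308$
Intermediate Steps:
$G{\left(c \right)} = c \left(8 - c\right)$ ($G{\left(c \right)} = \left(\left(6 - c\right) + 2\right) c = \left(8 - c\right) c = c \left(8 - c\right)$)
$- \frac{154814}{-390901} + \frac{G{\left(383 \right)}}{-439174} = - \frac{154814}{-390901} + \frac{383 \left(8 - 383\right)}{-439174} = \left(-154814\right) \left(- \frac{1}{390901}\right) + 383 \left(8 - 383\right) \left(- \frac{1}{439174}\right) = \frac{154814}{390901} + 383 \left(-375\right) \left(- \frac{1}{439174}\right) = \frac{154814}{390901} - - \frac{143625}{439174} = \frac{154814}{390901} + \frac{143625}{439174} = \frac{124133439761}{171673555774}$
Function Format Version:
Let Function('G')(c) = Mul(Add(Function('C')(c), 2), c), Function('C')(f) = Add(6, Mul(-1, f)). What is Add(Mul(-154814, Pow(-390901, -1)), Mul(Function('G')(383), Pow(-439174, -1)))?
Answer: Rational(124133439761, 171673555774) ≈ 0.72308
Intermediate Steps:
Function('G')(c) = Mul(c, Add(8, Mul(-1, c))) (Function('G')(c) = Mul(Add(Add(6, Mul(-1, c)), 2), c) = Mul(Add(8, Mul(-1, c)), c) = Mul(c, Add(8, Mul(-1, c))))
Add(Mul(-154814, Pow(-390901, -1)), Mul(Function('G')(383), Pow(-439174, -1))) = Add(Mul(-154814, Pow(-390901, -1)), Mul(Mul(383, Add(8, Mul(-1, 383))), Pow(-439174, -1))) = Add(Mul(-154814, Rational(-1, 390901)), Mul(Mul(383, Add(8, -383)), Rational(-1, 439174))) = Add(Rational(154814, 390901), Mul(Mul(383, -375), Rational(-1, 439174))) = Add(Rational(154814, 390901), Mul(-143625, Rational(-1, 439174))) = Add(Rational(154814, 390901), Rational(143625, 439174)) = Rational(124133439761, 171673555774)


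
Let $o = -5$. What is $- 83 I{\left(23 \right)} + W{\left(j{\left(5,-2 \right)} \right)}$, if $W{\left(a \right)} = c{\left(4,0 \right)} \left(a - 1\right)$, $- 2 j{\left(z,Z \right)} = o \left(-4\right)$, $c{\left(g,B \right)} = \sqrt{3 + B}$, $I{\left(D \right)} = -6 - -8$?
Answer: $-166 - 11 \sqrt{3} \approx -185.05$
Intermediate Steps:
$I{\left(D \right)} = 2$ ($I{\left(D \right)} = -6 + 8 = 2$)
$j{\left(z,Z \right)} = -10$ ($j{\left(z,Z \right)} = - \frac{\left(-5\right) \left(-4\right)}{2} = \left(- \frac{1}{2}\right) 20 = -10$)
$W{\left(a \right)} = \sqrt{3} \left(-1 + a\right)$ ($W{\left(a \right)} = \sqrt{3 + 0} \left(a - 1\right) = \sqrt{3} \left(-1 + a\right)$)
$- 83 I{\left(23 \right)} + W{\left(j{\left(5,-2 \right)} \right)} = \left(-83\right) 2 + \sqrt{3} \left(-1 - 10\right) = -166 + \sqrt{3} \left(-11\right) = -166 - 11 \sqrt{3}$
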